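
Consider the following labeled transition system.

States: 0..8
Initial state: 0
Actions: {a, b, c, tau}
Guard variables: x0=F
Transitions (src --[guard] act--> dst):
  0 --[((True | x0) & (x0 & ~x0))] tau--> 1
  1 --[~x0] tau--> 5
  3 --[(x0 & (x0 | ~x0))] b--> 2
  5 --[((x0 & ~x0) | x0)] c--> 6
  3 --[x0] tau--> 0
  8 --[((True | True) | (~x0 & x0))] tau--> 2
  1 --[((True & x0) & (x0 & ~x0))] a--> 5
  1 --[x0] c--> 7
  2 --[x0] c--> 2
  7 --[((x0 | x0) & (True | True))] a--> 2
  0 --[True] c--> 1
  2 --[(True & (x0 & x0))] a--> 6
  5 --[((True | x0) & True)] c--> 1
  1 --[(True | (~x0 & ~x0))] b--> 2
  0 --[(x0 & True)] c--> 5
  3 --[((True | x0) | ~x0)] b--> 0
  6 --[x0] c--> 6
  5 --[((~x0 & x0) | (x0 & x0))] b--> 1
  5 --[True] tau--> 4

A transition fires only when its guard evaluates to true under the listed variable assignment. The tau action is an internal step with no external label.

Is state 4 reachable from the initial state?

Answer: REACHABLE

Trace:
After dropping false guards: 7 live edges.
Layer 0: {0}
Layer 1: {1}  now seen {0,1}
Layer 2: {2,5}  now seen {0,1,2,5}
Layer 3: {4}  now seen {0,1,2,4,5}
R = {0,1,2,4,5}
witness 4: c·tau·tau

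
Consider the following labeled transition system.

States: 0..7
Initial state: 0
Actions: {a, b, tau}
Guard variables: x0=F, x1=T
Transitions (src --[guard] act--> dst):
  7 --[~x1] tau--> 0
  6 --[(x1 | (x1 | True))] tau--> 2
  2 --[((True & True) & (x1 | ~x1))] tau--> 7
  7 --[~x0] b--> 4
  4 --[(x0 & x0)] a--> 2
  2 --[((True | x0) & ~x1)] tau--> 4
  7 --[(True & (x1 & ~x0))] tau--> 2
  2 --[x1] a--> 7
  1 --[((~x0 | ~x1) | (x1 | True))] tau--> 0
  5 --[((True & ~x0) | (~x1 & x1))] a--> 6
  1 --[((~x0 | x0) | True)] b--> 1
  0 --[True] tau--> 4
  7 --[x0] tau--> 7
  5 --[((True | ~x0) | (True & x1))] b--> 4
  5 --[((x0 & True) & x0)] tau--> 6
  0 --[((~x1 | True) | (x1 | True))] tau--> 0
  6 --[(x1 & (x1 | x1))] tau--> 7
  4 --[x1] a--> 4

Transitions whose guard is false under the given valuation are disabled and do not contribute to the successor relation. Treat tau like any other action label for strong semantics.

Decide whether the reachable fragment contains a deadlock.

Answer: DEADLOCK-FREE

Trace:
R = {0,4}
  0: tau→0  tau→4  [2 exit(s)]
  4: a→4  [1 exit(s)]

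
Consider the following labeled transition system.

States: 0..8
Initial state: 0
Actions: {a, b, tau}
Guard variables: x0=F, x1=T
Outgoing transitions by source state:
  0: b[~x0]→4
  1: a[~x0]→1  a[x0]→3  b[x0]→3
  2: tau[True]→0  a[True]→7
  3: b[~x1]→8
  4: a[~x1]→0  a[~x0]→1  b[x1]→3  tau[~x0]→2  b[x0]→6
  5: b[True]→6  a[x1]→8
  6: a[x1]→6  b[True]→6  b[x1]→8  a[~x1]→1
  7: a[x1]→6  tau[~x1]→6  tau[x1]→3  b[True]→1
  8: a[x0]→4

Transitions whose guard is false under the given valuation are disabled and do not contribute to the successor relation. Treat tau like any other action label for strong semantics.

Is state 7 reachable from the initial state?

Answer: REACHABLE

Working:
After dropping false guards: 15 live edges.
L0 = {0}
L1 = {4}  cumulative {0,4}
L2 = {1,2,3}  cumulative {0,1,2,3,4}
L3 = {7}  cumulative {0,1,2,3,4,7}
L4 = {6}  cumulative {0,1,2,3,4,6,7}
L5 = {8}  cumulative {0,1,2,3,4,6,7,8}
R = {0,1,2,3,4,6,7,8}
trace reaching 7: b·tau·a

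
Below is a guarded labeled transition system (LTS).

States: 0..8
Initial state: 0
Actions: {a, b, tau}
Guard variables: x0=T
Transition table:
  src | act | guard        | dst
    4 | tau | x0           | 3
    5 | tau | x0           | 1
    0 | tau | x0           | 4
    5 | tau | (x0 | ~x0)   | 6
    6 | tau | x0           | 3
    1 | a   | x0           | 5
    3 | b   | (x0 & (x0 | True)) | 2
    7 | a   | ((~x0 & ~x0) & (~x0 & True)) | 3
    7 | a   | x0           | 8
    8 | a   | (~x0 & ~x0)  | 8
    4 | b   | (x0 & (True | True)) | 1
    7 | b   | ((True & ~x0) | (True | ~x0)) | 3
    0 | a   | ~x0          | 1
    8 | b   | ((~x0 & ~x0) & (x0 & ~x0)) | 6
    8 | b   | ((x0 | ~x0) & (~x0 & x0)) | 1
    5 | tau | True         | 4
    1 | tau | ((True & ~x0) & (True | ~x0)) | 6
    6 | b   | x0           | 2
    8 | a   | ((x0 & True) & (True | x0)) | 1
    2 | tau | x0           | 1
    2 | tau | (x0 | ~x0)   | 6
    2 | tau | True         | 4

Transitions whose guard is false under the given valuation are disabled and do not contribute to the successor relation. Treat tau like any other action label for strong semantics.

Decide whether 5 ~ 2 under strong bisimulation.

Compute ~ classes (split until stable):
  π0 = {{0,1,2,3,4,5,6,7,8}}
  π1 = {{0,2,5},{1,8},{3},{4,6},{7}}
  π2 = {{0},{1},{2,5},{3},{4},{6},{7},{8}}
Fixed point at round 3; 8 class(es).
class of 5: {2,5}; class of 2: {2,5}

Answer: BISIMILAR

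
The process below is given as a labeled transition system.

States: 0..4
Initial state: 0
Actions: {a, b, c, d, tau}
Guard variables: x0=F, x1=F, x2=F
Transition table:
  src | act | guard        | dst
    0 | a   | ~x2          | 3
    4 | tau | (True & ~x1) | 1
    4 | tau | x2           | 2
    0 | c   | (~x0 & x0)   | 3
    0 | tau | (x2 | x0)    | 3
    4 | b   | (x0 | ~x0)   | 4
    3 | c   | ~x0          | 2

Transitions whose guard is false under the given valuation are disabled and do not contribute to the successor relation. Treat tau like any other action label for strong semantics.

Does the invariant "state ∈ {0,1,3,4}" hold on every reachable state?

Answer: INVARIANT VIOLATED at state 2

Trace:
Inv-set: {0,1,3,4}
Reachable = {0,2,3}
  0: ok
  2: outside
  3: ok
witness against invariant: a·c → 2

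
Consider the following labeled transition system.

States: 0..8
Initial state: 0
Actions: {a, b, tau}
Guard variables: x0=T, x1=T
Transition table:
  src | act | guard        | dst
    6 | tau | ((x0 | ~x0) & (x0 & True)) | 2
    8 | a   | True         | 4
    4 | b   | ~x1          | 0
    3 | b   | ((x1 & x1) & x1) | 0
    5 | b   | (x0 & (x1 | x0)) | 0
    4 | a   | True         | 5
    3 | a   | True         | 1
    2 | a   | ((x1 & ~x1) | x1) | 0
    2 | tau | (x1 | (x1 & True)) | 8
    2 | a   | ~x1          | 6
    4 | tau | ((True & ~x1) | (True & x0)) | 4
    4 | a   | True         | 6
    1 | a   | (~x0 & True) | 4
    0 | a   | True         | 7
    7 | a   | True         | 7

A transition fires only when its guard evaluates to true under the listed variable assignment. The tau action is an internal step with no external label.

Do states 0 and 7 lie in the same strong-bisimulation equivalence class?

Answer: BISIMILAR

Analysis:
Bisimulation quotient by refinement:
  round 0: {{0,1,2,3,4,5,6,7,8}}
  round 1: {{0,7,8},{1},{2,4},{3},{5},{6}}
  round 2: {{0,7},{1},{2},{3},{4},{5},{6},{8}}
8 equivalence class(es) (converged in 3)
[0]={0,7}  [7]={0,7}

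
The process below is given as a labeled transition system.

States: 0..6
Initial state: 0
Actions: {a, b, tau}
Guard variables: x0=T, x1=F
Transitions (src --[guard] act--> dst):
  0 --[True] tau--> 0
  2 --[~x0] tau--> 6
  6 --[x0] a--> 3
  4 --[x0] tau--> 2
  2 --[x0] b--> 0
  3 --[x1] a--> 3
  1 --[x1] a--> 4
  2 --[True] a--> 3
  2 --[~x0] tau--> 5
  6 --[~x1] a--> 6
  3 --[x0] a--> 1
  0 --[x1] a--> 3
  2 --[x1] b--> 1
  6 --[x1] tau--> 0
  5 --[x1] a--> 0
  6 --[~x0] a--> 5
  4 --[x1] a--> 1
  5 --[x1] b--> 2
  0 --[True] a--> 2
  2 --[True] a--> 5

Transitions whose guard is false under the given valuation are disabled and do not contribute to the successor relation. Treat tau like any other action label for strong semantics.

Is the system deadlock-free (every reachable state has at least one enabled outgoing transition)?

Reach set: {0,1,2,3,5}
  0: a→2  tau→0  [deg 2]
  1: ∅  [no exit]
  2: a→3  a→5  b→0  [deg 3]
  3: a→1  [deg 1]
  5: ∅  [no exit]
trace reaching 1: a·a·a

Answer: DEADLOCK at state 1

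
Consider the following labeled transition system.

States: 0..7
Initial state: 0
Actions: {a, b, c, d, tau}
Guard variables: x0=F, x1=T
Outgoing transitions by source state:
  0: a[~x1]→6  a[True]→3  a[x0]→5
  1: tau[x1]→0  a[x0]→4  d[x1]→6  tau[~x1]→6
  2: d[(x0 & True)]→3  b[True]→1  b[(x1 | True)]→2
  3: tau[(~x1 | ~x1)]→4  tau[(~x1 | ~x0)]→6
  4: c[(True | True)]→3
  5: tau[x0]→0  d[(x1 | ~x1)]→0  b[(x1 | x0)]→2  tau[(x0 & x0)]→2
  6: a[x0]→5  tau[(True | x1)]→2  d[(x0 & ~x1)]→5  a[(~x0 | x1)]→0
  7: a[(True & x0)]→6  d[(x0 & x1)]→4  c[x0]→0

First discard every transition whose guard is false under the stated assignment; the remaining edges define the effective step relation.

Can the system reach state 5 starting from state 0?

Guard filter leaves 11 enabled edge(s).
L0 = {0}
L1 = {3}  total {0,3}
L2 = {6}  total {0,3,6}
L3 = {2}  total {0,2,3,6}
L4 = {1}  total {0,1,2,3,6}
Reachable = {0,1,2,3,6}

Answer: UNREACHABLE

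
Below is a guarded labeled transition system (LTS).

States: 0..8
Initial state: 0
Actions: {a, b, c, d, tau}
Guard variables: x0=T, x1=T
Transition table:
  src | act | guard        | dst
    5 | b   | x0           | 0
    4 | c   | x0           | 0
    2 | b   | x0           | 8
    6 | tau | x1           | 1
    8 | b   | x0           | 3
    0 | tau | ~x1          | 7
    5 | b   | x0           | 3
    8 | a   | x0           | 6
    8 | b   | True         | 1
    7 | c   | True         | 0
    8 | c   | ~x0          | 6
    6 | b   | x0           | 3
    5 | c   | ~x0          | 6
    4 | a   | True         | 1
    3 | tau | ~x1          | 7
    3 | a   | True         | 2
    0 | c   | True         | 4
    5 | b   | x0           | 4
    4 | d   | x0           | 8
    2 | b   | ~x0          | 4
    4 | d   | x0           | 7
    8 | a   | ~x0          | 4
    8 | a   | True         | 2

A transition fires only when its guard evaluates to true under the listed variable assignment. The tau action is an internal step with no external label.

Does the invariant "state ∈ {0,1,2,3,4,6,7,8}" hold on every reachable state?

Inv-set: {0,1,2,3,4,6,7,8}
Reach set: {0,1,2,3,4,6,7,8}
  0: safe
  1: safe
  2: safe
  3: safe
  4: safe
  6: safe
  7: safe
  8: safe

Answer: INVARIANT HOLDS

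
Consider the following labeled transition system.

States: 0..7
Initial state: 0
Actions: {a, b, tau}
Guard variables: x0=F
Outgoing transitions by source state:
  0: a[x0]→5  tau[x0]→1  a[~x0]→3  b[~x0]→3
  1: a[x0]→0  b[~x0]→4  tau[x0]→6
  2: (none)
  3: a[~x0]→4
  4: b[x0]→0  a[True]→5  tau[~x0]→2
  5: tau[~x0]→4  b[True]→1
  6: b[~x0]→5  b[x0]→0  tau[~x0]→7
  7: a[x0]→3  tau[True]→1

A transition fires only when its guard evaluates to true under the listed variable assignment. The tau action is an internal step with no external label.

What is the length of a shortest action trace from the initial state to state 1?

Answer: 4

Trace:
Breadth-first toward 1:
  depth 0: {0}
  depth 1: {3}
  depth 2: {4}
  depth 3: {2,5}
  depth 4: {1}
1 enters at depth 4; path a·a·a·b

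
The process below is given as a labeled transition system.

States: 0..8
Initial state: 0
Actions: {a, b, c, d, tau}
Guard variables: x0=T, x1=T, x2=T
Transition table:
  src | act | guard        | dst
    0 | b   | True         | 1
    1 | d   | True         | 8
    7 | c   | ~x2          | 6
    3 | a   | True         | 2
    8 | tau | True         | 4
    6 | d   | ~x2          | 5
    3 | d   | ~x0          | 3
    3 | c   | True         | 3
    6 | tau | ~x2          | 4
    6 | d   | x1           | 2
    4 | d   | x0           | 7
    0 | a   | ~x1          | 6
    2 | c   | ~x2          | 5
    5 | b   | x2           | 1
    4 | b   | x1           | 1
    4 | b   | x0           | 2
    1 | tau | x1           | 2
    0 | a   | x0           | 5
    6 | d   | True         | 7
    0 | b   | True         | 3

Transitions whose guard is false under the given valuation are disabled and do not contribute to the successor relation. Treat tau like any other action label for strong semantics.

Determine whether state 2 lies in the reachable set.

14 transition(s) survive guard evaluation.
Layer 0: {0}
Layer 1: {1,3,5}  cumulative {0,1,3,5}
Layer 2: {2,8}  cumulative {0,1,2,3,5,8}
Layer 3: {4}  cumulative {0,1,2,3,4,5,8}
Layer 4: {7}  cumulative {0,1,2,3,4,5,7,8}
Reachable = {0,1,2,3,4,5,7,8}
witness 2: b·tau

Answer: REACHABLE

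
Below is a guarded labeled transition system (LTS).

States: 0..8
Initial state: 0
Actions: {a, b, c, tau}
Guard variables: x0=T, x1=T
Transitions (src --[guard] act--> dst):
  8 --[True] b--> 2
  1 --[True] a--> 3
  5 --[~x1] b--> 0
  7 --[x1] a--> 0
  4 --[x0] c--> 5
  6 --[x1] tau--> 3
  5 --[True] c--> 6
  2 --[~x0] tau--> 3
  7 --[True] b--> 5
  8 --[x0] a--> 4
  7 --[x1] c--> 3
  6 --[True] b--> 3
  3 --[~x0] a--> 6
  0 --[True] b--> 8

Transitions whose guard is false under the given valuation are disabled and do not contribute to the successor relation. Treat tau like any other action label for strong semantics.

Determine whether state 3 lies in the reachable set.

After dropping false guards: 11 live edges.
depth 0: {0}
depth 1: {8}  now seen {0,8}
depth 2: {2,4}  now seen {0,2,4,8}
depth 3: {5}  now seen {0,2,4,5,8}
depth 4: {6}  now seen {0,2,4,5,6,8}
depth 5: {3}  now seen {0,2,3,4,5,6,8}
R = {0,2,3,4,5,6,8}
witness 3: b·a·c·c·tau

Answer: REACHABLE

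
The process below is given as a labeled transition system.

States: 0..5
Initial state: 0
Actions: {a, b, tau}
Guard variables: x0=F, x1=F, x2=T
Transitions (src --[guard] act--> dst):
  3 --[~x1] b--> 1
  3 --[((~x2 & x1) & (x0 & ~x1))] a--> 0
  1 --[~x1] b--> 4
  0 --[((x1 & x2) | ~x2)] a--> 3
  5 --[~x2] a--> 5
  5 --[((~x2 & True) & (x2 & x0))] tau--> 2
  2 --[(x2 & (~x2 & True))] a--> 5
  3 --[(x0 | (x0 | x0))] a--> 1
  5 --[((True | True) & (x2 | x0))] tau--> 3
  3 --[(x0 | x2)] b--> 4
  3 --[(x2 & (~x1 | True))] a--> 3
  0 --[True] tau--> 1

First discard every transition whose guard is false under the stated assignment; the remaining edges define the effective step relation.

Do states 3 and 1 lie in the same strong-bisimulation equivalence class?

Answer: NOT BISIMILAR

Analysis:
Refine partition for ~:
  P[0] = {{0,1,2,3,4,5}}
  P[1] = {{0,5},{1},{2,4},{3}}
  P[2] = {{0},{1},{2,4},{3},{5}}
stable after 3 split(s): 5 block(s)
3∈{3}, 1∈{1}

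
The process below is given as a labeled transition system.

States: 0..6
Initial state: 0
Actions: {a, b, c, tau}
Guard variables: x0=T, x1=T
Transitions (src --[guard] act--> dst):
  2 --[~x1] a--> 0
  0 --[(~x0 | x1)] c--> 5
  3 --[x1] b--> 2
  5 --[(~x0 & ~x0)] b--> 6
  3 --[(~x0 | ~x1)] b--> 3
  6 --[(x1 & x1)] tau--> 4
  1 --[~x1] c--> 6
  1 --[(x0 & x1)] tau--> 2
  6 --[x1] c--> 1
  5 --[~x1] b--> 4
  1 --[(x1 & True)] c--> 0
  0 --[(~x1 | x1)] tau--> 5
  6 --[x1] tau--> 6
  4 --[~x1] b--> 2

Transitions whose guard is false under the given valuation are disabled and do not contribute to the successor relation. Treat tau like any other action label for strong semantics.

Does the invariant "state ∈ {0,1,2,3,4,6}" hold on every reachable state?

Safe = {0,1,2,3,4,6}
Reachable = {0,5}
  0: ✓
  5: VIOLATES
witness against invariant: c → 5

Answer: INVARIANT VIOLATED at state 5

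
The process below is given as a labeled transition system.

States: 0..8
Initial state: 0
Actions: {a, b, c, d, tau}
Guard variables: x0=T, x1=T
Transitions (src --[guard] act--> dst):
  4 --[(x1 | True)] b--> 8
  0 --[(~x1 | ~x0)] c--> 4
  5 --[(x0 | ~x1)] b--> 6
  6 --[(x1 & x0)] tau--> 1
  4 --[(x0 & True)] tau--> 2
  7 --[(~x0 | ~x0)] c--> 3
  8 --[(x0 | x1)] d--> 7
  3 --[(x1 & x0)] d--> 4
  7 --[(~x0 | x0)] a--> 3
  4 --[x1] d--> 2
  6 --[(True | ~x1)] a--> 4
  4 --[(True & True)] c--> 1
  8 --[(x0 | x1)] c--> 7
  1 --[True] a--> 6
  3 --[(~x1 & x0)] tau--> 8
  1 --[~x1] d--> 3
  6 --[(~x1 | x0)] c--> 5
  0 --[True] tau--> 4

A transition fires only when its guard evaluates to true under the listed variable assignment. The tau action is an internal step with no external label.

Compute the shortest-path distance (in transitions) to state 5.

Layered search for 5:
  Layer 0: {0}
  Layer 1: {4}
  Layer 2: {1,2,8}
  Layer 3: {6,7}
  Layer 4: {3,5}
first hit 5 at d=4 via tau·c·a·c

Answer: 4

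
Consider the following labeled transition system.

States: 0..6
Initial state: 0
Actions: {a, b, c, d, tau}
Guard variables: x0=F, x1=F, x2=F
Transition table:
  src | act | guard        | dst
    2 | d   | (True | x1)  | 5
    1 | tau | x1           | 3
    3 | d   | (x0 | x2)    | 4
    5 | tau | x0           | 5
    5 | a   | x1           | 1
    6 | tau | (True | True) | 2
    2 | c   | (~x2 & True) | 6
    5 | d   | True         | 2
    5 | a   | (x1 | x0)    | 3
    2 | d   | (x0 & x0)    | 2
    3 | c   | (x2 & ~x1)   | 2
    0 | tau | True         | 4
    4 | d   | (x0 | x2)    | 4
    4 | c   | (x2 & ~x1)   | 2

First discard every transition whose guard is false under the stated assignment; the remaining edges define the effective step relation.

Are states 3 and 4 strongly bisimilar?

Answer: BISIMILAR

Analysis:
Bisimulation quotient by refinement:
  round 0: {{0,1,2,3,4,5,6}}
  round 1: {{0,6},{1,3,4},{2},{5}}
  round 2: {{0},{1,3,4},{2},{5},{6}}
stable after 3 split(s): 5 block(s)
class of 3: {1,3,4}; class of 4: {1,3,4}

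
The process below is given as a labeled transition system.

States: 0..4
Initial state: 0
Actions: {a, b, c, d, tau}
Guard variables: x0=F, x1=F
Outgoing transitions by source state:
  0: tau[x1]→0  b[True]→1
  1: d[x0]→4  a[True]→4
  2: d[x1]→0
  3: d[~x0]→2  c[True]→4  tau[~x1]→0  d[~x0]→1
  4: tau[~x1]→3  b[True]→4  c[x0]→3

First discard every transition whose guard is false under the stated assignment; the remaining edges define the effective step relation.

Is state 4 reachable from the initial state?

After dropping false guards: 8 live edges.
depth 0: {0}
depth 1: {1}  cumulative {0,1}
depth 2: {4}  cumulative {0,1,4}
depth 3: {3}  cumulative {0,1,3,4}
depth 4: {2}  cumulative {0,1,2,3,4}
R = {0,1,2,3,4}
trace reaching 4: b·a

Answer: REACHABLE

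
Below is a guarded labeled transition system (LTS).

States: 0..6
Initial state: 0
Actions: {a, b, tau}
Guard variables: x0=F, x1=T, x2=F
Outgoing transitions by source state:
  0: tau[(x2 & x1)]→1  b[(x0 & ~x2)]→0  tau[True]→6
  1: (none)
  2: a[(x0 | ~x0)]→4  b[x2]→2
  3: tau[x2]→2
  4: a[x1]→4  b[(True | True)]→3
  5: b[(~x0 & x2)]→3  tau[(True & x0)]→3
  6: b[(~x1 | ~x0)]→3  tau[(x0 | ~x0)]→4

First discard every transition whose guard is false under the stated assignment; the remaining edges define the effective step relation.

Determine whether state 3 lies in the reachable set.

6 transition(s) survive guard evaluation.
Layer 0: {0}
Layer 1: {6}  cumulative {0,6}
Layer 2: {3,4}  cumulative {0,3,4,6}
R = {0,3,4,6}
trace reaching 3: tau·b

Answer: REACHABLE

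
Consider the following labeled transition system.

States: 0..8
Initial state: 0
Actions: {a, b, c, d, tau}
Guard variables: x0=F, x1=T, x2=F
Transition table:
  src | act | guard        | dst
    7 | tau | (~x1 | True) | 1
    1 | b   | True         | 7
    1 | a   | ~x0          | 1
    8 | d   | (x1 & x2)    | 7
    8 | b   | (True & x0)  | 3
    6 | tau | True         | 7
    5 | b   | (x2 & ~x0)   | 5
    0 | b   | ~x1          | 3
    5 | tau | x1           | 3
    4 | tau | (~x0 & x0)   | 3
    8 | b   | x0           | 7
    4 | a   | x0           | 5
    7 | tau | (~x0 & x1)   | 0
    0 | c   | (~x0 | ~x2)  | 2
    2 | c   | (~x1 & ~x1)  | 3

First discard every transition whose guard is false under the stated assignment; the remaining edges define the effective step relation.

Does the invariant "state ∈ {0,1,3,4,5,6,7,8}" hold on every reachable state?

Inv-set: {0,1,3,4,5,6,7,8}
Reachable = {0,2}
  0: ok
  2: ✗ unsafe
counterexample path to 2: c

Answer: INVARIANT VIOLATED at state 2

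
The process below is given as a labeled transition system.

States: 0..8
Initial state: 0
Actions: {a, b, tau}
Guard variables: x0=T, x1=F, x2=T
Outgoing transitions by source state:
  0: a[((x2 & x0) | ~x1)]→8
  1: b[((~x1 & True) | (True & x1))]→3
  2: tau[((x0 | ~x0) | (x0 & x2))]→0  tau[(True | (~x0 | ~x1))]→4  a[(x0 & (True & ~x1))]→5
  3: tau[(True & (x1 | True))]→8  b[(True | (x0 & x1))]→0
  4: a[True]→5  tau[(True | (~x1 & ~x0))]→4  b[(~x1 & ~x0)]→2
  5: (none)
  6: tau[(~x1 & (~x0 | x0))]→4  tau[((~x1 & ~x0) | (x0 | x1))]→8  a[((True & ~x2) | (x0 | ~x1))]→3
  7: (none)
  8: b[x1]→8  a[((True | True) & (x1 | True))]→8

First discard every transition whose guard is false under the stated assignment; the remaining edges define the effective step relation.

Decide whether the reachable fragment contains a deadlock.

Reach set: {0,8}
  0: a→8  [1 exit(s)]
  8: a→8  [1 exit(s)]

Answer: DEADLOCK-FREE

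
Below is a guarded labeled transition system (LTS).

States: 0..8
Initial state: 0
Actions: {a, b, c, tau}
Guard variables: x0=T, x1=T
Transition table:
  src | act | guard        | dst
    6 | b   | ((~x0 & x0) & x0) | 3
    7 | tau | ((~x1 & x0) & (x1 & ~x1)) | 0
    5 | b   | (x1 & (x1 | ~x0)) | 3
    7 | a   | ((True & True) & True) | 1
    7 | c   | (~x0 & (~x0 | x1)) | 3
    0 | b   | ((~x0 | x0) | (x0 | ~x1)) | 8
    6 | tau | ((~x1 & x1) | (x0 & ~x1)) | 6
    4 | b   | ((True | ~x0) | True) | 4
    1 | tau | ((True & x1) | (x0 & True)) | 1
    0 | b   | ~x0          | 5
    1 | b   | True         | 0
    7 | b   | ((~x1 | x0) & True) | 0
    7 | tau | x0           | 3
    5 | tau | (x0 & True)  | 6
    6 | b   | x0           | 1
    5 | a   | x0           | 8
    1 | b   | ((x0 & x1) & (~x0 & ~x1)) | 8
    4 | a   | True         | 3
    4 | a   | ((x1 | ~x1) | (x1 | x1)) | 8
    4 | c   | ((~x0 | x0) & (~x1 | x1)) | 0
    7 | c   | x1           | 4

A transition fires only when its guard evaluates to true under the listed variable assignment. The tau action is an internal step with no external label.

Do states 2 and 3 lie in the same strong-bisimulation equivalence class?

Answer: BISIMILAR

Analysis:
Bisimulation quotient by refinement:
  round 0: {{0,1,2,3,4,5,6,7,8}}
  round 1: {{0,6},{1},{2,3,8},{4},{5},{7}}
  round 2: {{0},{1},{2,3,8},{4},{5},{6},{7}}
7 equivalence class(es) (converged in 3)
2∈{2,3,8}, 3∈{2,3,8}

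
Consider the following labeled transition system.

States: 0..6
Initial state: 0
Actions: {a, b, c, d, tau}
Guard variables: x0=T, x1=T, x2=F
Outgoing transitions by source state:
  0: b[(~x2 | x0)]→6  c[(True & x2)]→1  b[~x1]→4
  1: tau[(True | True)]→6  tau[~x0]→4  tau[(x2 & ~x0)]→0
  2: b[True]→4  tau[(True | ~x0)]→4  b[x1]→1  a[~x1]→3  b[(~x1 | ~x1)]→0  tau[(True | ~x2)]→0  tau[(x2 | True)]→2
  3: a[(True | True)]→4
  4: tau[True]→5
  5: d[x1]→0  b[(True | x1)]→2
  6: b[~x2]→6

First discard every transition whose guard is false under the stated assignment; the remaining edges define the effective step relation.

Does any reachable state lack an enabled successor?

R = {0,6}
  0: b→6  [1 out]
  6: b→6  [1 out]

Answer: DEADLOCK-FREE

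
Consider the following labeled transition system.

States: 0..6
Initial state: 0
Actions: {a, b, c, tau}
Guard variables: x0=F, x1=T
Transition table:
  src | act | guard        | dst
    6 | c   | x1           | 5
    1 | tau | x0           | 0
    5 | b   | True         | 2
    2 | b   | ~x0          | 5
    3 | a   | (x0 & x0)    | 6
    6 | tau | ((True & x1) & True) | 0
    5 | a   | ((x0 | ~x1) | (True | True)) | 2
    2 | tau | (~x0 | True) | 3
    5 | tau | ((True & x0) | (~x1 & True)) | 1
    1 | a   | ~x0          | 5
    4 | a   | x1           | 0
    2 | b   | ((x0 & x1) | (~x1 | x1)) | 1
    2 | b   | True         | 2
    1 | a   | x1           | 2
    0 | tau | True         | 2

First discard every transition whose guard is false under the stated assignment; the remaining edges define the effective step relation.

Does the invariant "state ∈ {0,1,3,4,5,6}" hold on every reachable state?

Answer: INVARIANT VIOLATED at state 2

Trace:
Allowed set {0,1,3,4,5,6}
Reach set: {0,1,2,3,5}
  0: ✓
  1: ✓
  2: ✗ unsafe
  3: ✓
  5: ✓
witness against invariant: tau → 2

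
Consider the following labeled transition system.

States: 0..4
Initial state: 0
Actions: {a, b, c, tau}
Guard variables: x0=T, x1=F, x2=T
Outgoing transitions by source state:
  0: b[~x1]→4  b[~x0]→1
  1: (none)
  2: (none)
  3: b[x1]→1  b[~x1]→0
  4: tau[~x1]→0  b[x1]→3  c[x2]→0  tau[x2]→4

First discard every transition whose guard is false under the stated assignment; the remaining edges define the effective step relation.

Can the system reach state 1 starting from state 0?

Guard filter leaves 5 enabled edge(s).
depth 0: {0}
depth 1: {4}  cumulative {0,4}
R = {0,4}

Answer: UNREACHABLE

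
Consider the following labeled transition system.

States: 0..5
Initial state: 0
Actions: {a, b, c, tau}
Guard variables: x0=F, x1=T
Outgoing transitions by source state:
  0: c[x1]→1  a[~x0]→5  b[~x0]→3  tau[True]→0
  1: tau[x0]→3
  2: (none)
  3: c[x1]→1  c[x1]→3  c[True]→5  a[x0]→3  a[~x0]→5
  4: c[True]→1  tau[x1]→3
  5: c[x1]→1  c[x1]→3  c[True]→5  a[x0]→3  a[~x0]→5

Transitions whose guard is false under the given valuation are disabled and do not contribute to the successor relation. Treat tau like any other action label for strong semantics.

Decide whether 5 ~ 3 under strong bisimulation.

Bisimulation quotient by refinement:
  P[0] = {{0,1,2,3,4,5}}
  P[1] = {{0},{1,2},{3,5},{4}}
Fixed point at round 2; 4 class(es).
[5]={3,5}  [3]={3,5}

Answer: BISIMILAR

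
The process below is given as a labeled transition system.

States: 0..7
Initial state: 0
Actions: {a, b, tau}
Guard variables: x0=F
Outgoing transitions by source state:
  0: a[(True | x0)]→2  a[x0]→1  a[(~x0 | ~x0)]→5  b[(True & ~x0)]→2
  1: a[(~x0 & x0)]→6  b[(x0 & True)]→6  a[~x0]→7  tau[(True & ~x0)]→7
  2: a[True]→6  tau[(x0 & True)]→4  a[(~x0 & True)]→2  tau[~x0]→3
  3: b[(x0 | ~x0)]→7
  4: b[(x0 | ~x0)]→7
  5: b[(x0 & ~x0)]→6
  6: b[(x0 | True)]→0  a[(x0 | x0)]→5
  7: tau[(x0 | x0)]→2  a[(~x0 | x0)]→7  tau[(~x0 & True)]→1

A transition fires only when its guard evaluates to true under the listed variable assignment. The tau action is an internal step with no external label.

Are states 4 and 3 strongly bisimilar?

Answer: BISIMILAR

Trace:
Compute ~ classes (split until stable):
  round 0: {{0,1,2,3,4,5,6,7}}
  round 1: {{0},{1,2,7},{3,4,6},{5}}
  round 2: {{0},{1,7},{2},{3,4},{5},{6}}
stable after 3 split(s): 6 block(s)
[4]={3,4}  [3]={3,4}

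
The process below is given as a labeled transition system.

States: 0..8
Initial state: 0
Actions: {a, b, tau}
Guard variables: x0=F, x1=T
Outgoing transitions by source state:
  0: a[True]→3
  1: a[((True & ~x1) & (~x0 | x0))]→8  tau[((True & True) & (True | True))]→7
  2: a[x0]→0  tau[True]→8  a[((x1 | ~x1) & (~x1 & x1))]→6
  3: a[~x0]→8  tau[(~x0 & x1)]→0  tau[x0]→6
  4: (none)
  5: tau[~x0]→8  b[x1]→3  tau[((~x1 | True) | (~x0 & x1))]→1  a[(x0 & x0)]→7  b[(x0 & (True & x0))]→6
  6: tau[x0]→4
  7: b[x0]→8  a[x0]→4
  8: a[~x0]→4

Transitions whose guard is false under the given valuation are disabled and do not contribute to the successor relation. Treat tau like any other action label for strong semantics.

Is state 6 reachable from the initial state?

Answer: UNREACHABLE

Trace:
Guard filter leaves 9 enabled edge(s).
L0 = {0}
L1 = {3}  total {0,3}
L2 = {8}  total {0,3,8}
L3 = {4}  total {0,3,4,8}
Reach set: {0,3,4,8}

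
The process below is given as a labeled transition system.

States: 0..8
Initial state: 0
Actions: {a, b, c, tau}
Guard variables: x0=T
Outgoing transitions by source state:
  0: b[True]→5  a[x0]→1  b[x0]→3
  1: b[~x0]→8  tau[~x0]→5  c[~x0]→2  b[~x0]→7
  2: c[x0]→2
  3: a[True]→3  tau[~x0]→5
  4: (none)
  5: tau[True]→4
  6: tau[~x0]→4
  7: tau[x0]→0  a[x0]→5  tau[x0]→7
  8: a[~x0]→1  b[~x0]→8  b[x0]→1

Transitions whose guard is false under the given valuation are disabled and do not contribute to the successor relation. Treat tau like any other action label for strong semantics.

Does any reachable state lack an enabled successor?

Answer: DEADLOCK at state 1

Trace:
R = {0,1,3,4,5}
  0: a→1  b→3  b→5  [3 out]
  1: ∅  [deadlock]
  3: a→3  [1 out]
  4: ∅  [deadlock]
  5: tau→4  [1 out]
witness 1: a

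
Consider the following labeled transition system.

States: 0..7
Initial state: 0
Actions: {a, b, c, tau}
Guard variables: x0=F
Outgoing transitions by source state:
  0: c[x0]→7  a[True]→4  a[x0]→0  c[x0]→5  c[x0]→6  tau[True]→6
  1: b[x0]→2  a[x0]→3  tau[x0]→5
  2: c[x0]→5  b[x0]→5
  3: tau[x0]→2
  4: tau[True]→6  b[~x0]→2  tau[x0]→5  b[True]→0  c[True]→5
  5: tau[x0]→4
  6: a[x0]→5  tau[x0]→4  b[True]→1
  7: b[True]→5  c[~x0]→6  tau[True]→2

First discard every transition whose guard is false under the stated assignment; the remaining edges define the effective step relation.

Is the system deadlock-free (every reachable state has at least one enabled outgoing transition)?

R = {0,1,2,4,5,6}
  0: a→4  tau→6  [deg 2]
  1: ∅  [deadlock]
  2: ∅  [deadlock]
  4: b→0  b→2  c→5  tau→6  [deg 4]
  5: ∅  [deadlock]
  6: b→1  [deg 1]
Path to 1: tau·b

Answer: DEADLOCK at state 1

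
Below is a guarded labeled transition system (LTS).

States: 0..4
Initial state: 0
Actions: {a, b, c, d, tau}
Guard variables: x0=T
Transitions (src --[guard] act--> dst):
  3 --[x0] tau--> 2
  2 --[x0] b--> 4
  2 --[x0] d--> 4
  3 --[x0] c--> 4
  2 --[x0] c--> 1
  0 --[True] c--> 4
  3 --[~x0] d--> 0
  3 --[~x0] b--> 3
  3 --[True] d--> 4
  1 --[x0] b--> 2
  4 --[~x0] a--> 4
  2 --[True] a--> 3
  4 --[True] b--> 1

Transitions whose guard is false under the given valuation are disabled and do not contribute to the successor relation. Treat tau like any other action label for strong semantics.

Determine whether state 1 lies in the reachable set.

After dropping false guards: 10 live edges.
Layer 0: {0}
Layer 1: {4}  cumulative {0,4}
Layer 2: {1}  cumulative {0,1,4}
Layer 3: {2}  cumulative {0,1,2,4}
Layer 4: {3}  cumulative {0,1,2,3,4}
R = {0,1,2,3,4}
witness 1: c·b

Answer: REACHABLE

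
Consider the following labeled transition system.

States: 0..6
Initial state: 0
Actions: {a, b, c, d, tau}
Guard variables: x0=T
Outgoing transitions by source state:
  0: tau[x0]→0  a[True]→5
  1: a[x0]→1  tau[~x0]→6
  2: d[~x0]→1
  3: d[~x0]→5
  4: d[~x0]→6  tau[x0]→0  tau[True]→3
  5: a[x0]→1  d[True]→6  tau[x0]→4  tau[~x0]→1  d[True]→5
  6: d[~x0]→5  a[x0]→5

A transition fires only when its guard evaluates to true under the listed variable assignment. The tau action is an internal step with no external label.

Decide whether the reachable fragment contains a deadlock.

R = {0,1,3,4,5,6}
  0: a→5  tau→0  [deg 2]
  1: a→1  [deg 1]
  3: ∅  [no exit]
  4: tau→0  tau→3  [deg 2]
  5: a→1  d→5  d→6  tau→4  [deg 4]
  6: a→5  [deg 1]
witness 3: a·tau·tau

Answer: DEADLOCK at state 3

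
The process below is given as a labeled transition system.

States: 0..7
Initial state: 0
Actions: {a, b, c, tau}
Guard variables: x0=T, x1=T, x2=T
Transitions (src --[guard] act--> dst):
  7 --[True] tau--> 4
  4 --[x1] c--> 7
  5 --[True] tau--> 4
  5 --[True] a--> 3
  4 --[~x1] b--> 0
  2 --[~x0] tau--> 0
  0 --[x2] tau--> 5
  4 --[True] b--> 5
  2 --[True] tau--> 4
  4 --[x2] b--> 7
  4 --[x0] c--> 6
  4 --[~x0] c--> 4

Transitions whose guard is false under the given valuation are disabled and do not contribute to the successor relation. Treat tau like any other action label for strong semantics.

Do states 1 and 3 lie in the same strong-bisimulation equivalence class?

Bisimulation quotient by refinement:
  round 0: {{0,1,2,3,4,5,6,7}}
  round 1: {{0,2,7},{1,3,6},{4},{5}}
  round 2: {{0},{1,3,6},{2,7},{4},{5}}
5 equivalence class(es) (converged in 3)
[1]={1,3,6}  [3]={1,3,6}

Answer: BISIMILAR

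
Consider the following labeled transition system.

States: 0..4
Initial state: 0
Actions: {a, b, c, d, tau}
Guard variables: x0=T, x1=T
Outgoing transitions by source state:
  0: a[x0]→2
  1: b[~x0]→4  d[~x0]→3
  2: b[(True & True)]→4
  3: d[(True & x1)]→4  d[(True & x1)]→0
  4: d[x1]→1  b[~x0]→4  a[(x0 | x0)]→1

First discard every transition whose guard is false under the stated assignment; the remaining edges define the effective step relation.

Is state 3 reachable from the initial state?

Guard filter leaves 6 enabled edge(s).
depth 0: {0}
depth 1: {2}  now seen {0,2}
depth 2: {4}  now seen {0,2,4}
depth 3: {1}  now seen {0,1,2,4}
R = {0,1,2,4}

Answer: UNREACHABLE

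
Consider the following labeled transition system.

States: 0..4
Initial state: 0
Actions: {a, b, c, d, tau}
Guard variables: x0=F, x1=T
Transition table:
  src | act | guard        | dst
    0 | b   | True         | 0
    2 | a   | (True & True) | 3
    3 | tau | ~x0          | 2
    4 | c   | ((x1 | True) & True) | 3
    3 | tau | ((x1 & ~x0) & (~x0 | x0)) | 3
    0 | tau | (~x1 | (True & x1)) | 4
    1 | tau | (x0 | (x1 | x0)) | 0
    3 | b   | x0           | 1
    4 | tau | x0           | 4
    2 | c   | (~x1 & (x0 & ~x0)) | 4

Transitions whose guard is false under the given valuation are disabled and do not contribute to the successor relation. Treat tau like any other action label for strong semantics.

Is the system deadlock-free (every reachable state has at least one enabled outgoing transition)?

Answer: DEADLOCK-FREE

Working:
R = {0,2,3,4}
  0: b→0  tau→4  [2 out]
  2: a→3  [1 out]
  3: tau→2  tau→3  [2 out]
  4: c→3  [1 out]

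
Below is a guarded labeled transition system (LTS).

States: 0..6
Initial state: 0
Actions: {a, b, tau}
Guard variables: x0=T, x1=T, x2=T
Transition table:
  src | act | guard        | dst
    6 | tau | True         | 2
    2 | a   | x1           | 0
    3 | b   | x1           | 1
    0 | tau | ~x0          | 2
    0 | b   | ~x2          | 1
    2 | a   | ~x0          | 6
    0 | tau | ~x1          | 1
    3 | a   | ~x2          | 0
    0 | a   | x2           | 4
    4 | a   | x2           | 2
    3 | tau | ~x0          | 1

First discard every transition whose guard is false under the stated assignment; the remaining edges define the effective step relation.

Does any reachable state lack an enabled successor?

Answer: DEADLOCK-FREE

Trace:
Reachable = {0,2,4}
  0: a→4  [1 exit(s)]
  2: a→0  [1 exit(s)]
  4: a→2  [1 exit(s)]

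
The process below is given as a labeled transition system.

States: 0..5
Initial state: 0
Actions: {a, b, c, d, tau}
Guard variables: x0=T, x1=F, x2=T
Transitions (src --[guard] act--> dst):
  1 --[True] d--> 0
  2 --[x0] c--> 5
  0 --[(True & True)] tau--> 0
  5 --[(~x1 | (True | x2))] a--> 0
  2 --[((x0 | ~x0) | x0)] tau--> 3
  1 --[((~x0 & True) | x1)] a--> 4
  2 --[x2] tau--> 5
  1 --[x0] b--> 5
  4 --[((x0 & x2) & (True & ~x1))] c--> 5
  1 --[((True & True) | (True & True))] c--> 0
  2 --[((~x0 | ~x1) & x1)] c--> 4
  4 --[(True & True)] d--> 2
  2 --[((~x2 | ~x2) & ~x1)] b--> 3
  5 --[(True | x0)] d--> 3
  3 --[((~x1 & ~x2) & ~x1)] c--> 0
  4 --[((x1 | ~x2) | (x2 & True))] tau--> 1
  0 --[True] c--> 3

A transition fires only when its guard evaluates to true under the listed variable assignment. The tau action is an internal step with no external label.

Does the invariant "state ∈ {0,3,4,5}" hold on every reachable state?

Answer: INVARIANT HOLDS

Analysis:
Inv-set: {0,3,4,5}
R = {0,3}
  0: ✓
  3: ✓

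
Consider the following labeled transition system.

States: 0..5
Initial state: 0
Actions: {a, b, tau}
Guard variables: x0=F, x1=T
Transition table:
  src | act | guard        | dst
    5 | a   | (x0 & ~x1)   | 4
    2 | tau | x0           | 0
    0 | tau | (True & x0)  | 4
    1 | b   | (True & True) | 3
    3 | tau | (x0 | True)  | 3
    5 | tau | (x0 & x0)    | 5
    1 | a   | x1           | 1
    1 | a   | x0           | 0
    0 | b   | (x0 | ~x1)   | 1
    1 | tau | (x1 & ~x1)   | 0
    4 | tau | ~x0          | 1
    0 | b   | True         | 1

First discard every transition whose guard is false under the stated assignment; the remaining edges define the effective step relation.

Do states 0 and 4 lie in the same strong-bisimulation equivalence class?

Bisimulation quotient by refinement:
  round 0: {{0,1,2,3,4,5}}
  round 1: {{0},{1},{2,5},{3,4}}
  round 2: {{0},{1},{2,5},{3},{4}}
stable after 3 split(s): 5 block(s)
[0]={0}  [4]={4}

Answer: NOT BISIMILAR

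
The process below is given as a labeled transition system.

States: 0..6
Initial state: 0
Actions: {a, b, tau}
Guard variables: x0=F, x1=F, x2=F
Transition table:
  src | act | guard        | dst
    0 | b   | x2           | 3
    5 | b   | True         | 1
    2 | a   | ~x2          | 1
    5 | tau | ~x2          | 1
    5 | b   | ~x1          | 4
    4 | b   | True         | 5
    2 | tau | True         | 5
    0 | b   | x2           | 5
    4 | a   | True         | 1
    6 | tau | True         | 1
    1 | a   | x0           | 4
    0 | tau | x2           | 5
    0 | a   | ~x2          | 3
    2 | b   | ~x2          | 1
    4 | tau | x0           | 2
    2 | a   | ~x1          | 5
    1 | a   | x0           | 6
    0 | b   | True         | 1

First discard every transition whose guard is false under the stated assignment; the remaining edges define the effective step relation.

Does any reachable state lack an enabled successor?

Answer: DEADLOCK at state 1

Working:
R = {0,1,3}
  0: a→3  b→1  [2 out]
  1: ∅  [deadlock]
  3: ∅  [deadlock]
witness 1: b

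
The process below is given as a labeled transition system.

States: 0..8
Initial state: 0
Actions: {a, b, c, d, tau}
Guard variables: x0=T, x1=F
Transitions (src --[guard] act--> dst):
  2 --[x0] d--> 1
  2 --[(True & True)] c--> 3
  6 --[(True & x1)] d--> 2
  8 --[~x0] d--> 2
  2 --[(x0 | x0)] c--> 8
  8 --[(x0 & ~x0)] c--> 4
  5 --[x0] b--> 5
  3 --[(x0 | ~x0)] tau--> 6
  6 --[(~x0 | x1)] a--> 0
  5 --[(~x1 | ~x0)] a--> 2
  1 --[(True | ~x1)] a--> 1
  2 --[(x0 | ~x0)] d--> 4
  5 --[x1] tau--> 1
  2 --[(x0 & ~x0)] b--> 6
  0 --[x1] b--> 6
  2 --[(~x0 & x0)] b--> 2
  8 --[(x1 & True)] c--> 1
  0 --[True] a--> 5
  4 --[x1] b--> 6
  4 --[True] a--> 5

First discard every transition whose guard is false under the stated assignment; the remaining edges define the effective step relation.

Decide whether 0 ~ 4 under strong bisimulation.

Compute ~ classes (split until stable):
  P[0] = {{0,1,2,3,4,5,6,7,8}}
  P[1] = {{0,1,4},{2},{3},{5},{6,7,8}}
  P[2] = {{0,4},{1},{2},{3},{5},{6,7,8}}
6 equivalence class(es) (converged in 3)
class of 0: {0,4}; class of 4: {0,4}

Answer: BISIMILAR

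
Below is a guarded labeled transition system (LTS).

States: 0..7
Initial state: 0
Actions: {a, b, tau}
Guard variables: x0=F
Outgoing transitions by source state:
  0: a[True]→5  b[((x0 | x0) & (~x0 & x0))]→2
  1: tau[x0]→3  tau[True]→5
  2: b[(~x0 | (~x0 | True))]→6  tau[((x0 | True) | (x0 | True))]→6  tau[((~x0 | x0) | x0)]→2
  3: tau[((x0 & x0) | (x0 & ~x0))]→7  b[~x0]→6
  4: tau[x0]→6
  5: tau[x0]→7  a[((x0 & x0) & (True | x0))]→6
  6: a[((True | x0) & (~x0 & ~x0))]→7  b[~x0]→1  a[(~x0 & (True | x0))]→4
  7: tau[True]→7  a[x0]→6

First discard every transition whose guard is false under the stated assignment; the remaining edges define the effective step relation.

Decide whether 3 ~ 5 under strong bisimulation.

Refine partition for ~:
  π0 = {{0,1,2,3,4,5,6,7}}
  π1 = {{0},{1,7},{2},{3},{4,5},{6}}
  π2 = {{0},{1},{2},{3},{4,5},{6},{7}}
stable after 3 split(s): 7 block(s)
class of 3: {3}; class of 5: {4,5}

Answer: NOT BISIMILAR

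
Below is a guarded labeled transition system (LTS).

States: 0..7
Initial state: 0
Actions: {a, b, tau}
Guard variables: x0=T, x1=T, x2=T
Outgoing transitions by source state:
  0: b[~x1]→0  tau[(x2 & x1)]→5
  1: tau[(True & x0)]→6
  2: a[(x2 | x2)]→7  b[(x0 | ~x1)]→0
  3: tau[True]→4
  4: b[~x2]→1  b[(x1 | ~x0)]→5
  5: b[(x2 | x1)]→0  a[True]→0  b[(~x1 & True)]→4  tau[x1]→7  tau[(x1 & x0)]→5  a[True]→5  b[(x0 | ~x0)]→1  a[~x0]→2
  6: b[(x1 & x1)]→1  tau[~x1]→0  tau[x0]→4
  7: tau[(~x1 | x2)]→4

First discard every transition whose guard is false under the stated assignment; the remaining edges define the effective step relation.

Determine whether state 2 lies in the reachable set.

Answer: UNREACHABLE

Analysis:
15 transition(s) survive guard evaluation.
L0 = {0}
L1 = {5}  now seen {0,5}
L2 = {1,7}  now seen {0,1,5,7}
L3 = {4,6}  now seen {0,1,4,5,6,7}
Reach set: {0,1,4,5,6,7}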